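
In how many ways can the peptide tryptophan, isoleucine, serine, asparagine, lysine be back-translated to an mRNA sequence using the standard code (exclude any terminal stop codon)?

72

Trp: 1 codon.
Ile: 3 codons.
Ser: 6 codons.
Asn: 2 codons.
Lys: 2 codons.
1 × 3 × 6 × 2 × 2 = 72.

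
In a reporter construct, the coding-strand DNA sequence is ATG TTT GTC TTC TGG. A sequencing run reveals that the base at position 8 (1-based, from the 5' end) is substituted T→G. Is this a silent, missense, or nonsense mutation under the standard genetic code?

missense

Position 8 falls in codon 3: GTC → Val.
After the substitution the codon is GGC → Gly.
Val ≠ Gly, so this is a missense mutation.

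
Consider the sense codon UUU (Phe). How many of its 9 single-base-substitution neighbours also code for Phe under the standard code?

Position 1: none → 0 synonymous.
Position 2: none → 0 synonymous.
Position 3: UUC → 1 synonymous.
Total: 0 + 0 + 1 = 1.

1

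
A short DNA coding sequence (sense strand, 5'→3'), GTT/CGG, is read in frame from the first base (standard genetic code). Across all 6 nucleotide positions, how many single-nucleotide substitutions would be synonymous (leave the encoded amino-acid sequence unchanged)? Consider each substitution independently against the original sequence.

7

Codon 1 (GTT, Val): 3 synonymous substitutions.
Codon 2 (CGG, Arg): 4 synonymous substitutions.
Total: 3 + 4 = 7.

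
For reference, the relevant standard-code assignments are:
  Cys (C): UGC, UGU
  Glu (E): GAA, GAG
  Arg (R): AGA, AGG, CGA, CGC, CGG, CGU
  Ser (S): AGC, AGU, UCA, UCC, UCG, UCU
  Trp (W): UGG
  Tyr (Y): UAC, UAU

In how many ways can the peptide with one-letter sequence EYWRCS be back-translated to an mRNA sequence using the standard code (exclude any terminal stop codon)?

Glu: 2 codons.
Tyr: 2 codons.
Trp: 1 codon.
Arg: 6 codons.
Cys: 2 codons.
Ser: 6 codons.
2 × 2 × 1 × 6 × 2 × 6 = 288.

288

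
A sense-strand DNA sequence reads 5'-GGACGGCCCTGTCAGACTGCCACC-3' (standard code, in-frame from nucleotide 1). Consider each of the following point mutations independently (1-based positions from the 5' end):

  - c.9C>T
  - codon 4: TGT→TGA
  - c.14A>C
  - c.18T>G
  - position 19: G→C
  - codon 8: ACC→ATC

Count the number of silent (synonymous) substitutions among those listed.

Codon 3: CCC (Pro) → CCT (Pro) — synonymous.
Codon 4: TGT (Cys) → TGA (Stop) — nonsense.
Codon 5: CAG (Gln) → CCG (Pro) — missense.
Codon 6: ACT (Thr) → ACG (Thr) — synonymous.
Codon 7: GCC (Ala) → CCC (Pro) — missense.
Codon 8: ACC (Thr) → ATC (Ile) — missense.
Synonymous: 2 of 6.

2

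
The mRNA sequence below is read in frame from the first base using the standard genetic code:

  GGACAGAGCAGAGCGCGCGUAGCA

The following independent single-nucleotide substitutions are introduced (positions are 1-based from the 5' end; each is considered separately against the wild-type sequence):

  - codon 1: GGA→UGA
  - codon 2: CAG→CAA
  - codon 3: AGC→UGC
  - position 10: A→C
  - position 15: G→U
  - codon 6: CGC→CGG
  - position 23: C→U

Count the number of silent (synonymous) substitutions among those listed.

4

Codon 1: GGA (Gly) → UGA (Stop) — nonsense.
Codon 2: CAG (Gln) → CAA (Gln) — synonymous.
Codon 3: AGC (Ser) → UGC (Cys) — missense.
Codon 4: AGA (Arg) → CGA (Arg) — synonymous.
Codon 5: GCG (Ala) → GCU (Ala) — synonymous.
Codon 6: CGC (Arg) → CGG (Arg) — synonymous.
Codon 8: GCA (Ala) → GUA (Val) — missense.
Synonymous: 4 of 7.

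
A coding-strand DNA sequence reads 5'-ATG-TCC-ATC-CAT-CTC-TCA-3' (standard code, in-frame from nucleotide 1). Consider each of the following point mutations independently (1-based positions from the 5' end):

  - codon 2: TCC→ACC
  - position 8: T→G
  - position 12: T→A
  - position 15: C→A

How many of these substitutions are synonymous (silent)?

Codon 2: TCC (Ser) → ACC (Thr) — missense.
Codon 3: ATC (Ile) → AGC (Ser) — missense.
Codon 4: CAT (His) → CAA (Gln) — missense.
Codon 5: CTC (Leu) → CTA (Leu) — synonymous.
Synonymous: 1 of 4.

1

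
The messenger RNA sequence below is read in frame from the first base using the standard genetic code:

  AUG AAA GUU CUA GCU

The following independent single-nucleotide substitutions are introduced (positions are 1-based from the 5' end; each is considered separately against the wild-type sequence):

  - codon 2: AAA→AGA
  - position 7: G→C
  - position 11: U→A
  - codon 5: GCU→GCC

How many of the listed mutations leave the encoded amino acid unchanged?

Codon 2: AAA (Lys) → AGA (Arg) — missense.
Codon 3: GUU (Val) → CUU (Leu) — missense.
Codon 4: CUA (Leu) → CAA (Gln) — missense.
Codon 5: GCU (Ala) → GCC (Ala) — synonymous.
Synonymous: 1 of 4.

1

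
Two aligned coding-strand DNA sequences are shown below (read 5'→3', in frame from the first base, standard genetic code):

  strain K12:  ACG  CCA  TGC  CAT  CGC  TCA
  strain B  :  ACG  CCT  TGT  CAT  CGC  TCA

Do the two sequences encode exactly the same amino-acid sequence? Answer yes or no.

yes

Codon 1: ACG Thr / ACG Thr — identical.
Codon 2: CCA Pro / CCT Pro — synonymous.
Codon 3: TGC Cys / TGT Cys — synonymous.
Codon 4: CAT His / CAT His — identical.
Codon 5: CGC Arg / CGC Arg — identical.
Codon 6: TCA Ser / TCA Ser — identical.
Nonsynonymous differences: 0 → same protein.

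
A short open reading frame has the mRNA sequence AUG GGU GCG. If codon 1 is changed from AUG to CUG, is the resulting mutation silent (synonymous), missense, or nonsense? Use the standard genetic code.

missense

Position 1 falls in codon 1: AUG → Met.
After the substitution the codon is CUG → Leu.
Met ≠ Leu, so this is a missense mutation.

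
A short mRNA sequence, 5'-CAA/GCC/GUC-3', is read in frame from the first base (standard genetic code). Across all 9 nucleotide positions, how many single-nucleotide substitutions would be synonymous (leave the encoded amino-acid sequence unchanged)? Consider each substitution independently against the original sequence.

7

Codon 1 (CAA, Gln): 1 synonymous substitution.
Codon 2 (GCC, Ala): 3 synonymous substitutions.
Codon 3 (GUC, Val): 3 synonymous substitutions.
Total: 1 + 3 + 3 = 7.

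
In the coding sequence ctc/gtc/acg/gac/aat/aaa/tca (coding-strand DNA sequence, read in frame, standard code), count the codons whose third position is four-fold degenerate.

4

Codon 1 CTC (Leu): third position 4-fold.
Codon 2 GTC (Val): third position 4-fold.
Codon 3 ACG (Thr): third position 4-fold.
Codon 4 GAC (Asp): third position 2-fold.
Codon 5 AAT (Asn): third position 2-fold.
Codon 6 AAA (Lys): third position 2-fold.
Codon 7 TCA (Ser): third position 4-fold.
Four-fold degenerate third positions: 4.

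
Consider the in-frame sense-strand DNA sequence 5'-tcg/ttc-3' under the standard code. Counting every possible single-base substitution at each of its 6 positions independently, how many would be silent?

Codon 1 (TCG, Ser): 3 synonymous substitutions.
Codon 2 (TTC, Phe): 1 synonymous substitution.
Total: 3 + 1 = 4.

4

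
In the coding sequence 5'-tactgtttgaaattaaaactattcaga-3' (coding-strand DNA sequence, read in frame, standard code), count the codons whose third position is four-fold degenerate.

Codon 1 TAC (Tyr): third position 2-fold.
Codon 2 TGT (Cys): third position 2-fold.
Codon 3 TTG (Leu): third position 2-fold.
Codon 4 AAA (Lys): third position 2-fold.
Codon 5 TTA (Leu): third position 2-fold.
Codon 6 AAA (Lys): third position 2-fold.
Codon 7 CTA (Leu): third position 4-fold.
Codon 8 TTC (Phe): third position 2-fold.
Codon 9 AGA (Arg): third position 2-fold.
Four-fold degenerate third positions: 1.

1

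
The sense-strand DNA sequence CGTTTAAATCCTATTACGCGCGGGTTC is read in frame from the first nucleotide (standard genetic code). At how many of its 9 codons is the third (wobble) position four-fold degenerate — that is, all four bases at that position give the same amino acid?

5

Codon 1 CGT (Arg): third position 4-fold.
Codon 2 TTA (Leu): third position 2-fold.
Codon 3 AAT (Asn): third position 2-fold.
Codon 4 CCT (Pro): third position 4-fold.
Codon 5 ATT (Ile): third position 3-fold.
Codon 6 ACG (Thr): third position 4-fold.
Codon 7 CGC (Arg): third position 4-fold.
Codon 8 GGG (Gly): third position 4-fold.
Codon 9 TTC (Phe): third position 2-fold.
Four-fold degenerate third positions: 5.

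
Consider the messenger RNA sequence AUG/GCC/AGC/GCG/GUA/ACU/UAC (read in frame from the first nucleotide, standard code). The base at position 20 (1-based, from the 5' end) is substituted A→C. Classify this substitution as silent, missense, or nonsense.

Position 20 falls in codon 7: UAC → Tyr.
After the substitution the codon is UCC → Ser.
Tyr ≠ Ser, so this is a missense mutation.

missense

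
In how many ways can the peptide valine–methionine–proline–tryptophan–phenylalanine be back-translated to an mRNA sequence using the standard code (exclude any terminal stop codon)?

Val: 4 codons.
Met: 1 codon.
Pro: 4 codons.
Trp: 1 codon.
Phe: 2 codons.
4 × 1 × 4 × 1 × 2 = 32.

32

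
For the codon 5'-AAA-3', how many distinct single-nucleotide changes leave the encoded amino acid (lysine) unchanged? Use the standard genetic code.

1

Position 1: none → 0 synonymous.
Position 2: none → 0 synonymous.
Position 3: AAG → 1 synonymous.
Total: 0 + 0 + 1 = 1.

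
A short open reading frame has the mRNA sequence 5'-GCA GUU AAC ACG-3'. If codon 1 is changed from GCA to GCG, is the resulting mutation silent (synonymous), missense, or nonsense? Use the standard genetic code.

Position 3 falls in codon 1: GCA → Ala.
After the substitution the codon is GCG → Ala.
Both encode Ala, so the change is synonymous.

silent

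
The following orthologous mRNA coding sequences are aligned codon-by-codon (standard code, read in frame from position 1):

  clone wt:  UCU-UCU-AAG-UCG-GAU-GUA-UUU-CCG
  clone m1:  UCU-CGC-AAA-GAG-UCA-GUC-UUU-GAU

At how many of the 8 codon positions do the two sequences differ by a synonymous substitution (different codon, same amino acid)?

Codon 1: UCU Ser / UCU Ser — identical.
Codon 2: UCU Ser / CGC Arg — nonsynonymous.
Codon 3: AAG Lys / AAA Lys — synonymous.
Codon 4: UCG Ser / GAG Glu — nonsynonymous.
Codon 5: GAU Asp / UCA Ser — nonsynonymous.
Codon 6: GUA Val / GUC Val — synonymous.
Codon 7: UUU Phe / UUU Phe — identical.
Codon 8: CCG Pro / GAU Asp — nonsynonymous.
Synonymous differences: 2.

2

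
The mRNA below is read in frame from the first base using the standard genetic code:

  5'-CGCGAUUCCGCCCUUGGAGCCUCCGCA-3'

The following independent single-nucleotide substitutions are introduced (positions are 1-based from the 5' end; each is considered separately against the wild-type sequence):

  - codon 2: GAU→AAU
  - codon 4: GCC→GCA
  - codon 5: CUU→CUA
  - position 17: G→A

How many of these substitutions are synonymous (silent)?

Codon 2: GAU (Asp) → AAU (Asn) — missense.
Codon 4: GCC (Ala) → GCA (Ala) — synonymous.
Codon 5: CUU (Leu) → CUA (Leu) — synonymous.
Codon 6: GGA (Gly) → GAA (Glu) — missense.
Synonymous: 2 of 4.

2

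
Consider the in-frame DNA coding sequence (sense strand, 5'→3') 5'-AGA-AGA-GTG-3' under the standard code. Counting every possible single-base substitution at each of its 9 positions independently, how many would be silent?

Codon 1 (AGA, Arg): 2 synonymous substitutions.
Codon 2 (AGA, Arg): 2 synonymous substitutions.
Codon 3 (GTG, Val): 3 synonymous substitutions.
Total: 2 + 2 + 3 = 7.

7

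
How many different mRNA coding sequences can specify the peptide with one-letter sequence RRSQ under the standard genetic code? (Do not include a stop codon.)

432

Arg: 6 codons.
Arg: 6 codons.
Ser: 6 codons.
Gln: 2 codons.
6 × 6 × 6 × 2 = 432.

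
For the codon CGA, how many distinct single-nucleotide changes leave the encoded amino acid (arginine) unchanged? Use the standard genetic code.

Position 1: AGA → 1 synonymous.
Position 2: none → 0 synonymous.
Position 3: CGT, CGC, CGG → 3 synonymous.
Total: 1 + 0 + 3 = 4.

4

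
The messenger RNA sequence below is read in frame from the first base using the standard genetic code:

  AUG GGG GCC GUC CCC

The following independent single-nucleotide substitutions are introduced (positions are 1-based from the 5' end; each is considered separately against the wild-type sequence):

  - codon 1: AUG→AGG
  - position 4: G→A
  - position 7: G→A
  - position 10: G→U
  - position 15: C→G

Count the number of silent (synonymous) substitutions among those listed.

Codon 1: AUG (Met) → AGG (Arg) — missense.
Codon 2: GGG (Gly) → AGG (Arg) — missense.
Codon 3: GCC (Ala) → ACC (Thr) — missense.
Codon 4: GUC (Val) → UUC (Phe) — missense.
Codon 5: CCC (Pro) → CCG (Pro) — synonymous.
Synonymous: 1 of 5.

1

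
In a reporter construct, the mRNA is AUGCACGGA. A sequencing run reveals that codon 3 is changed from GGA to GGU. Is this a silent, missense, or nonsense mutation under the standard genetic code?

Position 9 falls in codon 3: GGA → Gly.
After the substitution the codon is GGU → Gly.
Both encode Gly, so the change is synonymous.

silent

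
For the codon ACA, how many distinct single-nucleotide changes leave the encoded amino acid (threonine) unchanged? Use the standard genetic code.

Position 1: none → 0 synonymous.
Position 2: none → 0 synonymous.
Position 3: ACU, ACC, ACG → 3 synonymous.
Total: 0 + 0 + 3 = 3.

3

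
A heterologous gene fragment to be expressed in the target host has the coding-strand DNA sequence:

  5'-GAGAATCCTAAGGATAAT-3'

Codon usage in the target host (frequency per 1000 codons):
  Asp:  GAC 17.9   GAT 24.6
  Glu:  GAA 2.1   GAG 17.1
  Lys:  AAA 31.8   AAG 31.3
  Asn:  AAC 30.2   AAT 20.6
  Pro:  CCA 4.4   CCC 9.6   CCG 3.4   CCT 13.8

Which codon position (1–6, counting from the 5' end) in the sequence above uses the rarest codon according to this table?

Codon 1 GAG (Glu): 17.1 per 1000.
Codon 2 AAT (Asn): 20.6 per 1000.
Codon 3 CCT (Pro): 13.8 per 1000.
Codon 4 AAG (Lys): 31.3 per 1000.
Codon 5 GAT (Asp): 24.6 per 1000.
Codon 6 AAT (Asn): 20.6 per 1000.
Lowest frequency is 13.8 at codon 3.

3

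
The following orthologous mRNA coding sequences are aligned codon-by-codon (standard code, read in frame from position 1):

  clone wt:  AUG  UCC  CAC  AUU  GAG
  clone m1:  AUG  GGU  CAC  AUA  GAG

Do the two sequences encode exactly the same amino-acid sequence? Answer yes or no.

Codon 1: AUG Met / AUG Met — identical.
Codon 2: UCC Ser / GGU Gly — nonsynonymous.
Codon 3: CAC His / CAC His — identical.
Codon 4: AUU Ile / AUA Ile — synonymous.
Codon 5: GAG Glu / GAG Glu — identical.
Nonsynonymous differences: 1 → different protein.

no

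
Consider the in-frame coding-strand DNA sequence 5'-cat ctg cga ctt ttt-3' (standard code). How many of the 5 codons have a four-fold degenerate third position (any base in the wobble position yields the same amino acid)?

Codon 1 CAT (His): third position 2-fold.
Codon 2 CTG (Leu): third position 4-fold.
Codon 3 CGA (Arg): third position 4-fold.
Codon 4 CTT (Leu): third position 4-fold.
Codon 5 TTT (Phe): third position 2-fold.
Four-fold degenerate third positions: 3.

3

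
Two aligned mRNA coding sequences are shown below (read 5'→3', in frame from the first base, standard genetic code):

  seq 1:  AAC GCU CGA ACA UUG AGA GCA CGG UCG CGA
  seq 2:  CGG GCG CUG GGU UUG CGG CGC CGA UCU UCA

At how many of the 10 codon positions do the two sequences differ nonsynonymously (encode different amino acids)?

Codon 1: AAC Asn / CGG Arg — nonsynonymous.
Codon 2: GCU Ala / GCG Ala — synonymous.
Codon 3: CGA Arg / CUG Leu — nonsynonymous.
Codon 4: ACA Thr / GGU Gly — nonsynonymous.
Codon 5: UUG Leu / UUG Leu — identical.
Codon 6: AGA Arg / CGG Arg — synonymous.
Codon 7: GCA Ala / CGC Arg — nonsynonymous.
Codon 8: CGG Arg / CGA Arg — synonymous.
Codon 9: UCG Ser / UCU Ser — synonymous.
Codon 10: CGA Arg / UCA Ser — nonsynonymous.
Nonsynonymous differences: 5.

5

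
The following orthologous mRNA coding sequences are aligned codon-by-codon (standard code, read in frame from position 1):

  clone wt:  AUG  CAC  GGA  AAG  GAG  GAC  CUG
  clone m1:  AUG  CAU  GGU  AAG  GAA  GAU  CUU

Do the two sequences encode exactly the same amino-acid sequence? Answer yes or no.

yes

Codon 1: AUG Met / AUG Met — identical.
Codon 2: CAC His / CAU His — synonymous.
Codon 3: GGA Gly / GGU Gly — synonymous.
Codon 4: AAG Lys / AAG Lys — identical.
Codon 5: GAG Glu / GAA Glu — synonymous.
Codon 6: GAC Asp / GAU Asp — synonymous.
Codon 7: CUG Leu / CUU Leu — synonymous.
Nonsynonymous differences: 0 → same protein.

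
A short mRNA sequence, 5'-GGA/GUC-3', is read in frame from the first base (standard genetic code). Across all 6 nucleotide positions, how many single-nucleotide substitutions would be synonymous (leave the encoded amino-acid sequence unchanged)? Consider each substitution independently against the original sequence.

Codon 1 (GGA, Gly): 3 synonymous substitutions.
Codon 2 (GUC, Val): 3 synonymous substitutions.
Total: 3 + 3 = 6.

6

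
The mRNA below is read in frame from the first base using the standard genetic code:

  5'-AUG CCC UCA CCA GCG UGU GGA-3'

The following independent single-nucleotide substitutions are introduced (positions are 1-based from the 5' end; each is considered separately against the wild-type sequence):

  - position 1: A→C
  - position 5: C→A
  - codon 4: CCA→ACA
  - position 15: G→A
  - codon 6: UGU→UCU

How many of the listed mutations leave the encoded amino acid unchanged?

1

Codon 1: AUG (Met) → CUG (Leu) — missense.
Codon 2: CCC (Pro) → CAC (His) — missense.
Codon 4: CCA (Pro) → ACA (Thr) — missense.
Codon 5: GCG (Ala) → GCA (Ala) — synonymous.
Codon 6: UGU (Cys) → UCU (Ser) — missense.
Synonymous: 1 of 5.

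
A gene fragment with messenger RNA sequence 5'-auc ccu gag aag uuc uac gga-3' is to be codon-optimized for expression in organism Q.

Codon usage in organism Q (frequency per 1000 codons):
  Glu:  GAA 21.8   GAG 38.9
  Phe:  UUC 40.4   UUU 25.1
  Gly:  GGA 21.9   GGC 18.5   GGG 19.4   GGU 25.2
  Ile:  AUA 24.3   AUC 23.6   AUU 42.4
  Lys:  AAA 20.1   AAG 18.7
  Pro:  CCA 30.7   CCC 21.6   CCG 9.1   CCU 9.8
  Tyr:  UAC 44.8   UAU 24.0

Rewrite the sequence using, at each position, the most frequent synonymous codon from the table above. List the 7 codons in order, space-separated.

Codon 1 (Ile): best is AUU at 42.4.
Codon 2 (Pro): best is CCA at 30.7.
Codon 3 (Glu): best is GAG at 38.9.
Codon 4 (Lys): best is AAA at 20.1.
Codon 5 (Phe): best is UUC at 40.4.
Codon 6 (Tyr): best is UAC at 44.8.
Codon 7 (Gly): best is GGU at 25.2.

AUU CCA GAG AAA UUC UAC GGU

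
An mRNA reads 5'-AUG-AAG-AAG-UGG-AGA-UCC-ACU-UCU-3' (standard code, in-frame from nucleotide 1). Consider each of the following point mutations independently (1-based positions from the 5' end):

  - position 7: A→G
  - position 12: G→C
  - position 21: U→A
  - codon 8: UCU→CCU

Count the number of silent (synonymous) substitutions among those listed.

Codon 3: AAG (Lys) → GAG (Glu) — missense.
Codon 4: UGG (Trp) → UGC (Cys) — missense.
Codon 7: ACU (Thr) → ACA (Thr) — synonymous.
Codon 8: UCU (Ser) → CCU (Pro) — missense.
Synonymous: 1 of 4.

1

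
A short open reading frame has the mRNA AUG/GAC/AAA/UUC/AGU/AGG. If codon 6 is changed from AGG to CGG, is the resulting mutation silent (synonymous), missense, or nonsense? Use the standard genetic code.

silent

Position 16 falls in codon 6: AGG → Arg.
After the substitution the codon is CGG → Arg.
Both encode Arg, so the change is synonymous.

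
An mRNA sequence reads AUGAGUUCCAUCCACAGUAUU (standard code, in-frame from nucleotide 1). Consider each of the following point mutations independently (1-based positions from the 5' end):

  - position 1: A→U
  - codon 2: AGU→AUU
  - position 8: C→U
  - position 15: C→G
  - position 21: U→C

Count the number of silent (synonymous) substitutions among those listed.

1

Codon 1: AUG (Met) → UUG (Leu) — missense.
Codon 2: AGU (Ser) → AUU (Ile) — missense.
Codon 3: UCC (Ser) → UUC (Phe) — missense.
Codon 5: CAC (His) → CAG (Gln) — missense.
Codon 7: AUU (Ile) → AUC (Ile) — synonymous.
Synonymous: 1 of 5.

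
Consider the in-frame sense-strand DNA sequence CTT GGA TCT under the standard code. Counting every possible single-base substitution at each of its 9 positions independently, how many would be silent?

9

Codon 1 (CTT, Leu): 3 synonymous substitutions.
Codon 2 (GGA, Gly): 3 synonymous substitutions.
Codon 3 (TCT, Ser): 3 synonymous substitutions.
Total: 3 + 3 + 3 = 9.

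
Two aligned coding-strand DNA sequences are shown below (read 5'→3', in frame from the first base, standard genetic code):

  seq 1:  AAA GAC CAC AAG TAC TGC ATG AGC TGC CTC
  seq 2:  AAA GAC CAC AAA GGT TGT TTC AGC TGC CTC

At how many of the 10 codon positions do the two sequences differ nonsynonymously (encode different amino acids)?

2

Codon 1: AAA Lys / AAA Lys — identical.
Codon 2: GAC Asp / GAC Asp — identical.
Codon 3: CAC His / CAC His — identical.
Codon 4: AAG Lys / AAA Lys — synonymous.
Codon 5: TAC Tyr / GGT Gly — nonsynonymous.
Codon 6: TGC Cys / TGT Cys — synonymous.
Codon 7: ATG Met / TTC Phe — nonsynonymous.
Codon 8: AGC Ser / AGC Ser — identical.
Codon 9: TGC Cys / TGC Cys — identical.
Codon 10: CTC Leu / CTC Leu — identical.
Nonsynonymous differences: 2.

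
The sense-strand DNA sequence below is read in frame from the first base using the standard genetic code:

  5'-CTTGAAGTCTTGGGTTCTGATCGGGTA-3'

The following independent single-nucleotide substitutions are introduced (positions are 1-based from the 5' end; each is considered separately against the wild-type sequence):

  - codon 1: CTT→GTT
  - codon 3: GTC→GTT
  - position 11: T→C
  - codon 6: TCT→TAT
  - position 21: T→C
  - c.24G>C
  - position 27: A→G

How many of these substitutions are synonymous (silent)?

4

Codon 1: CTT (Leu) → GTT (Val) — missense.
Codon 3: GTC (Val) → GTT (Val) — synonymous.
Codon 4: TTG (Leu) → TCG (Ser) — missense.
Codon 6: TCT (Ser) → TAT (Tyr) — missense.
Codon 7: GAT (Asp) → GAC (Asp) — synonymous.
Codon 8: CGG (Arg) → CGC (Arg) — synonymous.
Codon 9: GTA (Val) → GTG (Val) — synonymous.
Synonymous: 4 of 7.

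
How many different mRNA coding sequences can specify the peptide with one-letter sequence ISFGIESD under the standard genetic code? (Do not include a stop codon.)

10368

Ile: 3 codons.
Ser: 6 codons.
Phe: 2 codons.
Gly: 4 codons.
Ile: 3 codons.
Glu: 2 codons.
Ser: 6 codons.
Asp: 2 codons.
3 × 6 × 2 × 4 × 3 × 2 × 6 × 2 = 10368.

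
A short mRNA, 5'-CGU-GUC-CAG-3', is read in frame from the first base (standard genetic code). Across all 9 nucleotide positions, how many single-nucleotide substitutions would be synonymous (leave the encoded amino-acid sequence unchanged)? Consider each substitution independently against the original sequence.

7

Codon 1 (CGU, Arg): 3 synonymous substitutions.
Codon 2 (GUC, Val): 3 synonymous substitutions.
Codon 3 (CAG, Gln): 1 synonymous substitution.
Total: 3 + 3 + 1 = 7.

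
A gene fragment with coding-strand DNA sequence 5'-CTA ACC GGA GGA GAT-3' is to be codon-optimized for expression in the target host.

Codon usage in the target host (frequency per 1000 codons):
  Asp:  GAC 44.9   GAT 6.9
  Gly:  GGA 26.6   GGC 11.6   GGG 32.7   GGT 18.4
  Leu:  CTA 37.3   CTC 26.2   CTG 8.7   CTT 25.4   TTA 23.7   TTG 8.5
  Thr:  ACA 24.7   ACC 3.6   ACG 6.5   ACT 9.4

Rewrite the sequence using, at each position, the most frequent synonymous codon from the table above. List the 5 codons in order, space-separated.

Codon 1 (Leu): best is CTA at 37.3.
Codon 2 (Thr): best is ACA at 24.7.
Codon 3 (Gly): best is GGG at 32.7.
Codon 4 (Gly): best is GGG at 32.7.
Codon 5 (Asp): best is GAC at 44.9.

CTA ACA GGG GGG GAC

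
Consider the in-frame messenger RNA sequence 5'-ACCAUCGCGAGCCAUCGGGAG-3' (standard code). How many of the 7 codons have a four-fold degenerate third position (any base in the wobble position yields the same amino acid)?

Codon 1 ACC (Thr): third position 4-fold.
Codon 2 AUC (Ile): third position 3-fold.
Codon 3 GCG (Ala): third position 4-fold.
Codon 4 AGC (Ser): third position 2-fold.
Codon 5 CAU (His): third position 2-fold.
Codon 6 CGG (Arg): third position 4-fold.
Codon 7 GAG (Glu): third position 2-fold.
Four-fold degenerate third positions: 3.

3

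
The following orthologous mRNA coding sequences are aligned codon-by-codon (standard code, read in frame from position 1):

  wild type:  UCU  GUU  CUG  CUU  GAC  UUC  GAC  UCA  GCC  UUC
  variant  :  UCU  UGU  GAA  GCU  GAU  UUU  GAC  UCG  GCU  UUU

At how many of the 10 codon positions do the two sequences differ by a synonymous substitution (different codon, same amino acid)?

5

Codon 1: UCU Ser / UCU Ser — identical.
Codon 2: GUU Val / UGU Cys — nonsynonymous.
Codon 3: CUG Leu / GAA Glu — nonsynonymous.
Codon 4: CUU Leu / GCU Ala — nonsynonymous.
Codon 5: GAC Asp / GAU Asp — synonymous.
Codon 6: UUC Phe / UUU Phe — synonymous.
Codon 7: GAC Asp / GAC Asp — identical.
Codon 8: UCA Ser / UCG Ser — synonymous.
Codon 9: GCC Ala / GCU Ala — synonymous.
Codon 10: UUC Phe / UUU Phe — synonymous.
Synonymous differences: 5.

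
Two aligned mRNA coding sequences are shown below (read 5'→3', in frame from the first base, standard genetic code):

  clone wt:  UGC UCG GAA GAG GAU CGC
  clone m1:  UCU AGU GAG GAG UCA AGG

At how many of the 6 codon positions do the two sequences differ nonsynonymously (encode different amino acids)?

2

Codon 1: UGC Cys / UCU Ser — nonsynonymous.
Codon 2: UCG Ser / AGU Ser — synonymous.
Codon 3: GAA Glu / GAG Glu — synonymous.
Codon 4: GAG Glu / GAG Glu — identical.
Codon 5: GAU Asp / UCA Ser — nonsynonymous.
Codon 6: CGC Arg / AGG Arg — synonymous.
Nonsynonymous differences: 2.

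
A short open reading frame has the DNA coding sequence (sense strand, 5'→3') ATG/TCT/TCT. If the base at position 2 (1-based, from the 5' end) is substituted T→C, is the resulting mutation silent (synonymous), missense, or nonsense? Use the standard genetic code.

missense

Position 2 falls in codon 1: ATG → Met.
After the substitution the codon is ACG → Thr.
Met ≠ Thr, so this is a missense mutation.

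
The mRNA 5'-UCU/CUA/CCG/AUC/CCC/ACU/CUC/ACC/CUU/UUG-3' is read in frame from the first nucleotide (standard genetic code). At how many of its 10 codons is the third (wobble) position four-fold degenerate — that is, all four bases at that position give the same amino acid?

Codon 1 UCU (Ser): third position 4-fold.
Codon 2 CUA (Leu): third position 4-fold.
Codon 3 CCG (Pro): third position 4-fold.
Codon 4 AUC (Ile): third position 3-fold.
Codon 5 CCC (Pro): third position 4-fold.
Codon 6 ACU (Thr): third position 4-fold.
Codon 7 CUC (Leu): third position 4-fold.
Codon 8 ACC (Thr): third position 4-fold.
Codon 9 CUU (Leu): third position 4-fold.
Codon 10 UUG (Leu): third position 2-fold.
Four-fold degenerate third positions: 8.

8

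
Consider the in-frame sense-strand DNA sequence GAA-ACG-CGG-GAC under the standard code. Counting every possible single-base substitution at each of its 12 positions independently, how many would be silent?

9

Codon 1 (GAA, Glu): 1 synonymous substitution.
Codon 2 (ACG, Thr): 3 synonymous substitutions.
Codon 3 (CGG, Arg): 4 synonymous substitutions.
Codon 4 (GAC, Asp): 1 synonymous substitution.
Total: 1 + 3 + 4 + 1 = 9.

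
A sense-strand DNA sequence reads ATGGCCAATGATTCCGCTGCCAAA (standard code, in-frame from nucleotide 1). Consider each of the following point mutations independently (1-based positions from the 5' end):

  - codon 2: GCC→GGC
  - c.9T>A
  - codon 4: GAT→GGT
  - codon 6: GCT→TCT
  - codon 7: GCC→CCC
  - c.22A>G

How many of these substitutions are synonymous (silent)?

Codon 2: GCC (Ala) → GGC (Gly) — missense.
Codon 3: AAT (Asn) → AAA (Lys) — missense.
Codon 4: GAT (Asp) → GGT (Gly) — missense.
Codon 6: GCT (Ala) → TCT (Ser) — missense.
Codon 7: GCC (Ala) → CCC (Pro) — missense.
Codon 8: AAA (Lys) → GAA (Glu) — missense.
Synonymous: 0 of 6.

0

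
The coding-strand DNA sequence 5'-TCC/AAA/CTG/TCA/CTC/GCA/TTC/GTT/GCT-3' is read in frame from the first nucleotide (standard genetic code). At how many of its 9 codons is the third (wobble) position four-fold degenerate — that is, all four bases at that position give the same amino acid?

Codon 1 TCC (Ser): third position 4-fold.
Codon 2 AAA (Lys): third position 2-fold.
Codon 3 CTG (Leu): third position 4-fold.
Codon 4 TCA (Ser): third position 4-fold.
Codon 5 CTC (Leu): third position 4-fold.
Codon 6 GCA (Ala): third position 4-fold.
Codon 7 TTC (Phe): third position 2-fold.
Codon 8 GTT (Val): third position 4-fold.
Codon 9 GCT (Ala): third position 4-fold.
Four-fold degenerate third positions: 7.

7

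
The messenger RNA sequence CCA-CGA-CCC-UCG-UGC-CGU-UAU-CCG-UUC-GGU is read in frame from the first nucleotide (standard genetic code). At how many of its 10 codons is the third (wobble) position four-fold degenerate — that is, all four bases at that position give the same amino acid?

Codon 1 CCA (Pro): third position 4-fold.
Codon 2 CGA (Arg): third position 4-fold.
Codon 3 CCC (Pro): third position 4-fold.
Codon 4 UCG (Ser): third position 4-fold.
Codon 5 UGC (Cys): third position 2-fold.
Codon 6 CGU (Arg): third position 4-fold.
Codon 7 UAU (Tyr): third position 2-fold.
Codon 8 CCG (Pro): third position 4-fold.
Codon 9 UUC (Phe): third position 2-fold.
Codon 10 GGU (Gly): third position 4-fold.
Four-fold degenerate third positions: 7.

7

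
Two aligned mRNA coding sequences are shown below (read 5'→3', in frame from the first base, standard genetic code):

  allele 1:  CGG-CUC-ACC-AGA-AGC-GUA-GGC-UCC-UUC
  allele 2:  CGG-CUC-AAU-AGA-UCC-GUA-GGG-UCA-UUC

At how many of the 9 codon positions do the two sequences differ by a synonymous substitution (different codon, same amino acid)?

Codon 1: CGG Arg / CGG Arg — identical.
Codon 2: CUC Leu / CUC Leu — identical.
Codon 3: ACC Thr / AAU Asn — nonsynonymous.
Codon 4: AGA Arg / AGA Arg — identical.
Codon 5: AGC Ser / UCC Ser — synonymous.
Codon 6: GUA Val / GUA Val — identical.
Codon 7: GGC Gly / GGG Gly — synonymous.
Codon 8: UCC Ser / UCA Ser — synonymous.
Codon 9: UUC Phe / UUC Phe — identical.
Synonymous differences: 3.

3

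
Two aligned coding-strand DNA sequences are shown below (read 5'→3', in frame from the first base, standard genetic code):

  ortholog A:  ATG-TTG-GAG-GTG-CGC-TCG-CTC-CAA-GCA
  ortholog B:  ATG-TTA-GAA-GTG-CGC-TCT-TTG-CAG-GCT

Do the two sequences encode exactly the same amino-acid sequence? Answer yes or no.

yes

Codon 1: ATG Met / ATG Met — identical.
Codon 2: TTG Leu / TTA Leu — synonymous.
Codon 3: GAG Glu / GAA Glu — synonymous.
Codon 4: GTG Val / GTG Val — identical.
Codon 5: CGC Arg / CGC Arg — identical.
Codon 6: TCG Ser / TCT Ser — synonymous.
Codon 7: CTC Leu / TTG Leu — synonymous.
Codon 8: CAA Gln / CAG Gln — synonymous.
Codon 9: GCA Ala / GCT Ala — synonymous.
Nonsynonymous differences: 0 → same protein.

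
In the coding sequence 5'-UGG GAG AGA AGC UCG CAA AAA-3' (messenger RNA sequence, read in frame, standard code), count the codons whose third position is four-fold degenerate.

Codon 1 UGG (Trp): third position 1-fold.
Codon 2 GAG (Glu): third position 2-fold.
Codon 3 AGA (Arg): third position 2-fold.
Codon 4 AGC (Ser): third position 2-fold.
Codon 5 UCG (Ser): third position 4-fold.
Codon 6 CAA (Gln): third position 2-fold.
Codon 7 AAA (Lys): third position 2-fold.
Four-fold degenerate third positions: 1.

1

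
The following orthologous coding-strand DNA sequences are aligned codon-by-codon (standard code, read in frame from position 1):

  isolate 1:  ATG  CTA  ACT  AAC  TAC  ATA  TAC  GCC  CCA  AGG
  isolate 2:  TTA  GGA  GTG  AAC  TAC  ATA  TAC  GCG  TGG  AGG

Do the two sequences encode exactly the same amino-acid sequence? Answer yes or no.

Codon 1: ATG Met / TTA Leu — nonsynonymous.
Codon 2: CTA Leu / GGA Gly — nonsynonymous.
Codon 3: ACT Thr / GTG Val — nonsynonymous.
Codon 4: AAC Asn / AAC Asn — identical.
Codon 5: TAC Tyr / TAC Tyr — identical.
Codon 6: ATA Ile / ATA Ile — identical.
Codon 7: TAC Tyr / TAC Tyr — identical.
Codon 8: GCC Ala / GCG Ala — synonymous.
Codon 9: CCA Pro / TGG Trp — nonsynonymous.
Codon 10: AGG Arg / AGG Arg — identical.
Nonsynonymous differences: 4 → different protein.

no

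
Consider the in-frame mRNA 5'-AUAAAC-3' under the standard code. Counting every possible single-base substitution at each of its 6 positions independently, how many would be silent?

Codon 1 (AUA, Ile): 2 synonymous substitutions.
Codon 2 (AAC, Asn): 1 synonymous substitution.
Total: 2 + 1 = 3.

3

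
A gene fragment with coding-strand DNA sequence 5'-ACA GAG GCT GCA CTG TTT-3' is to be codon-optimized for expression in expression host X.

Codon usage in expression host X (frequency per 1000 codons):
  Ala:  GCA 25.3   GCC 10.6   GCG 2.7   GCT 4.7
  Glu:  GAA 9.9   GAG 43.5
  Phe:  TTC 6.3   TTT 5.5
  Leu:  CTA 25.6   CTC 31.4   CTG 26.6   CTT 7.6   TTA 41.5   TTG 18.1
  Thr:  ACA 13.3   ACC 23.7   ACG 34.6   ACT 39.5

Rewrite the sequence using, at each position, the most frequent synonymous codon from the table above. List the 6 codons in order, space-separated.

Codon 1 (Thr): best is ACT at 39.5.
Codon 2 (Glu): best is GAG at 43.5.
Codon 3 (Ala): best is GCA at 25.3.
Codon 4 (Ala): best is GCA at 25.3.
Codon 5 (Leu): best is TTA at 41.5.
Codon 6 (Phe): best is TTC at 6.3.

ACT GAG GCA GCA TTA TTC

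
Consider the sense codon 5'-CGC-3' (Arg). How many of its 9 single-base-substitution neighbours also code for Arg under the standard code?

3

Position 1: none → 0 synonymous.
Position 2: none → 0 synonymous.
Position 3: CGT, CGA, CGG → 3 synonymous.
Total: 0 + 0 + 3 = 3.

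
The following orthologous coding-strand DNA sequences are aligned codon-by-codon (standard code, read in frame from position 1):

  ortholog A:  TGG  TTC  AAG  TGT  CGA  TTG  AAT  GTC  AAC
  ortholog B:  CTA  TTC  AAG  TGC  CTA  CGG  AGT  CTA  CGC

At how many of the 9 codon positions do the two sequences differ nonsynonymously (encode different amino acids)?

Codon 1: TGG Trp / CTA Leu — nonsynonymous.
Codon 2: TTC Phe / TTC Phe — identical.
Codon 3: AAG Lys / AAG Lys — identical.
Codon 4: TGT Cys / TGC Cys — synonymous.
Codon 5: CGA Arg / CTA Leu — nonsynonymous.
Codon 6: TTG Leu / CGG Arg — nonsynonymous.
Codon 7: AAT Asn / AGT Ser — nonsynonymous.
Codon 8: GTC Val / CTA Leu — nonsynonymous.
Codon 9: AAC Asn / CGC Arg — nonsynonymous.
Nonsynonymous differences: 6.

6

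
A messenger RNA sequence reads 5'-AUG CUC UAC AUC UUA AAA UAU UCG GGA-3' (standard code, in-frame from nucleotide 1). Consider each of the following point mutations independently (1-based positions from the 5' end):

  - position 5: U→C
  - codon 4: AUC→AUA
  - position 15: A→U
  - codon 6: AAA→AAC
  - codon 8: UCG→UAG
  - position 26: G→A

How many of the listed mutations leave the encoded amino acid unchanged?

Codon 2: CUC (Leu) → CCC (Pro) — missense.
Codon 4: AUC (Ile) → AUA (Ile) — synonymous.
Codon 5: UUA (Leu) → UUU (Phe) — missense.
Codon 6: AAA (Lys) → AAC (Asn) — missense.
Codon 8: UCG (Ser) → UAG (Stop) — nonsense.
Codon 9: GGA (Gly) → GAA (Glu) — missense.
Synonymous: 1 of 6.

1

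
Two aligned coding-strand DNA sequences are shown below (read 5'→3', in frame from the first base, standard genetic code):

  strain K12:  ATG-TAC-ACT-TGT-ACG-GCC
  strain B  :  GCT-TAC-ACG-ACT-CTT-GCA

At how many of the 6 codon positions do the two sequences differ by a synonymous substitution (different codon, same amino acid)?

2

Codon 1: ATG Met / GCT Ala — nonsynonymous.
Codon 2: TAC Tyr / TAC Tyr — identical.
Codon 3: ACT Thr / ACG Thr — synonymous.
Codon 4: TGT Cys / ACT Thr — nonsynonymous.
Codon 5: ACG Thr / CTT Leu — nonsynonymous.
Codon 6: GCC Ala / GCA Ala — synonymous.
Synonymous differences: 2.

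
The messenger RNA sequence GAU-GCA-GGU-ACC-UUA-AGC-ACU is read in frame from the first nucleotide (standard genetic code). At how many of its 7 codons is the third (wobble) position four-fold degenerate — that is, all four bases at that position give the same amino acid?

Codon 1 GAU (Asp): third position 2-fold.
Codon 2 GCA (Ala): third position 4-fold.
Codon 3 GGU (Gly): third position 4-fold.
Codon 4 ACC (Thr): third position 4-fold.
Codon 5 UUA (Leu): third position 2-fold.
Codon 6 AGC (Ser): third position 2-fold.
Codon 7 ACU (Thr): third position 4-fold.
Four-fold degenerate third positions: 4.

4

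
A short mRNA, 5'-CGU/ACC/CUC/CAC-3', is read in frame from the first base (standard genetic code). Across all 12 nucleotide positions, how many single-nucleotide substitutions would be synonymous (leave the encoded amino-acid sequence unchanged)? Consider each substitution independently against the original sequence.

Codon 1 (CGU, Arg): 3 synonymous substitutions.
Codon 2 (ACC, Thr): 3 synonymous substitutions.
Codon 3 (CUC, Leu): 3 synonymous substitutions.
Codon 4 (CAC, His): 1 synonymous substitution.
Total: 3 + 3 + 3 + 1 = 10.

10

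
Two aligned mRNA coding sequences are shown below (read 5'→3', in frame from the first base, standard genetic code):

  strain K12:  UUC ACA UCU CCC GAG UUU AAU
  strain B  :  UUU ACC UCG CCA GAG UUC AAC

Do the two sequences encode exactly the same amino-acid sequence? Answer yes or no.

Codon 1: UUC Phe / UUU Phe — synonymous.
Codon 2: ACA Thr / ACC Thr — synonymous.
Codon 3: UCU Ser / UCG Ser — synonymous.
Codon 4: CCC Pro / CCA Pro — synonymous.
Codon 5: GAG Glu / GAG Glu — identical.
Codon 6: UUU Phe / UUC Phe — synonymous.
Codon 7: AAU Asn / AAC Asn — synonymous.
Nonsynonymous differences: 0 → same protein.

yes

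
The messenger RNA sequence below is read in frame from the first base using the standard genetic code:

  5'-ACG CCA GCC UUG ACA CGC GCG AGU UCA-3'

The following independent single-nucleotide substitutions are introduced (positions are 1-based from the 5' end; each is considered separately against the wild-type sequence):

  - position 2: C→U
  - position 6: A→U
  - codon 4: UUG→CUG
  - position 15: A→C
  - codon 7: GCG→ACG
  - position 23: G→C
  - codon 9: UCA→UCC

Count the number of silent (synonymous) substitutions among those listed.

4

Codon 1: ACG (Thr) → AUG (Met) — missense.
Codon 2: CCA (Pro) → CCU (Pro) — synonymous.
Codon 4: UUG (Leu) → CUG (Leu) — synonymous.
Codon 5: ACA (Thr) → ACC (Thr) — synonymous.
Codon 7: GCG (Ala) → ACG (Thr) — missense.
Codon 8: AGU (Ser) → ACU (Thr) — missense.
Codon 9: UCA (Ser) → UCC (Ser) — synonymous.
Synonymous: 4 of 7.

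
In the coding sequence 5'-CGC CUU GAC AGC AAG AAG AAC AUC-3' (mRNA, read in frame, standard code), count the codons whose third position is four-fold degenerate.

2

Codon 1 CGC (Arg): third position 4-fold.
Codon 2 CUU (Leu): third position 4-fold.
Codon 3 GAC (Asp): third position 2-fold.
Codon 4 AGC (Ser): third position 2-fold.
Codon 5 AAG (Lys): third position 2-fold.
Codon 6 AAG (Lys): third position 2-fold.
Codon 7 AAC (Asn): third position 2-fold.
Codon 8 AUC (Ile): third position 3-fold.
Four-fold degenerate third positions: 2.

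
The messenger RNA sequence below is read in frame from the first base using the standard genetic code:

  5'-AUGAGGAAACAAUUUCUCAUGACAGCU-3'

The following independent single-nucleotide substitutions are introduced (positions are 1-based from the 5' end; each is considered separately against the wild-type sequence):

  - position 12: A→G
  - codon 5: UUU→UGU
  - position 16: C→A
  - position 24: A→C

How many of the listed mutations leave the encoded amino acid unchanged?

2

Codon 4: CAA (Gln) → CAG (Gln) — synonymous.
Codon 5: UUU (Phe) → UGU (Cys) — missense.
Codon 6: CUC (Leu) → AUC (Ile) — missense.
Codon 8: ACA (Thr) → ACC (Thr) — synonymous.
Synonymous: 2 of 4.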